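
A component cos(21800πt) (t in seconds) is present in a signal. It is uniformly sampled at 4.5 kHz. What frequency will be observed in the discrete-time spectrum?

ω = 21800π rad/s → f = ω/(2π) = 10900 Hz = 10.9 kHz.
10.9 kHz mod fs = 1.9 kHz.
1.9 kHz ≤ fs/2 = 2.25 kHz, appears at 1.9 kHz.

1.9 kHz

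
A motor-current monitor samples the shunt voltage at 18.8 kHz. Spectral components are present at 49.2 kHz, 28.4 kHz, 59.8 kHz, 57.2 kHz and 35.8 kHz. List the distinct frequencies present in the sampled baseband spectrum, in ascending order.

fs/2 = 9.4 kHz.
49.2 kHz mod fs = 11.6 kHz.
11.6 kHz > fs/2 = 9.4 kHz, folds to fs − 11.6 kHz = 7.2 kHz.
28.4 kHz mod fs = 9.6 kHz.
9.6 kHz > fs/2 = 9.4 kHz, folds to fs − 9.6 kHz = 9.2 kHz.
59.8 kHz mod fs = 3.4 kHz.
3.4 kHz ≤ fs/2 = 9.4 kHz, appears at 3.4 kHz.
57.2 kHz mod fs = 0.8 kHz.
0.8 kHz ≤ fs/2 = 9.4 kHz, appears at 0.8 kHz.
35.8 kHz mod fs = 17 kHz.
17 kHz > fs/2 = 9.4 kHz, folds to fs − 17 kHz = 1.8 kHz.
Distinct values: {0.8 kHz, 1.8 kHz, 3.4 kHz, 7.2 kHz, 9.2 kHz}.

0.8 kHz, 1.8 kHz, 3.4 kHz, 7.2 kHz, 9.2 kHz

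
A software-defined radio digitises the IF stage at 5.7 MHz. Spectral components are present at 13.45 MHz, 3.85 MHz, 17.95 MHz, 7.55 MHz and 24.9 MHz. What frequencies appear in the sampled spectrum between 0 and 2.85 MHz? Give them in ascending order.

0.85 MHz, 1.85 MHz, 2.05 MHz, 2.1 MHz

fs/2 = 2.85 MHz.
13.45 MHz mod fs = 2.05 MHz.
2.05 MHz ≤ fs/2 = 2.85 MHz, appears at 2.05 MHz.
3.85 MHz > fs/2 = 2.85 MHz, folds to fs − 3.85 MHz = 1.85 MHz.
17.95 MHz mod fs = 0.85 MHz.
0.85 MHz ≤ fs/2 = 2.85 MHz, appears at 0.85 MHz.
7.55 MHz mod fs = 1.85 MHz.
1.85 MHz ≤ fs/2 = 2.85 MHz, appears at 1.85 MHz.
24.9 MHz mod fs = 2.1 MHz.
2.1 MHz ≤ fs/2 = 2.85 MHz, appears at 2.1 MHz.
Distinct values: {0.85 MHz, 1.85 MHz, 2.05 MHz, 2.1 MHz}.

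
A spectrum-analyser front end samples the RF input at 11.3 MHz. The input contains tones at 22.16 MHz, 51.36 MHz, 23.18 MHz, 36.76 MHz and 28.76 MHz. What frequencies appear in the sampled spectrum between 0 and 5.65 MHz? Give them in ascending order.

fs/2 = 5.65 MHz.
22.16 MHz mod fs = 10.86 MHz.
10.86 MHz > fs/2 = 5.65 MHz, folds to fs − 10.86 MHz = 0.44 MHz.
51.36 MHz mod fs = 6.16 MHz.
6.16 MHz > fs/2 = 5.65 MHz, folds to fs − 6.16 MHz = 5.14 MHz.
23.18 MHz mod fs = 0.58 MHz.
0.58 MHz ≤ fs/2 = 5.65 MHz, appears at 0.58 MHz.
36.76 MHz mod fs = 2.86 MHz.
2.86 MHz ≤ fs/2 = 5.65 MHz, appears at 2.86 MHz.
28.76 MHz mod fs = 6.16 MHz.
6.16 MHz > fs/2 = 5.65 MHz, folds to fs − 6.16 MHz = 5.14 MHz.
Distinct values: {0.44 MHz, 0.58 MHz, 2.86 MHz, 5.14 MHz}.

0.44 MHz, 0.58 MHz, 2.86 MHz, 5.14 MHz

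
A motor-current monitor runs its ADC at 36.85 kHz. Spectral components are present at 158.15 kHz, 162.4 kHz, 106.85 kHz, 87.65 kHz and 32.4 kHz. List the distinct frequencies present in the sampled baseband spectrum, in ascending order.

fs/2 = 18.425 kHz.
158.15 kHz mod fs = 10.75 kHz.
10.75 kHz ≤ fs/2 = 18.425 kHz, appears at 10.75 kHz.
162.4 kHz mod fs = 15 kHz.
15 kHz ≤ fs/2 = 18.425 kHz, appears at 15 kHz.
106.85 kHz mod fs = 33.15 kHz.
33.15 kHz > fs/2 = 18.425 kHz, folds to fs − 33.15 kHz = 3.7 kHz.
87.65 kHz mod fs = 13.95 kHz.
13.95 kHz ≤ fs/2 = 18.425 kHz, appears at 13.95 kHz.
32.4 kHz > fs/2 = 18.425 kHz, folds to fs − 32.4 kHz = 4.45 kHz.
Distinct values: {3.7 kHz, 4.45 kHz, 10.75 kHz, 13.95 kHz, 15 kHz}.

3.7 kHz, 4.45 kHz, 10.75 kHz, 13.95 kHz, 15 kHz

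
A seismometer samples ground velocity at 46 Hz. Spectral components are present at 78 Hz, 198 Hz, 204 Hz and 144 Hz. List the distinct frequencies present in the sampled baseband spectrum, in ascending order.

6 Hz, 14 Hz, 20 Hz

fs/2 = 23 Hz.
78 Hz mod fs = 32 Hz.
32 Hz > fs/2 = 23 Hz, folds to fs − 32 Hz = 14 Hz.
198 Hz mod fs = 14 Hz.
14 Hz ≤ fs/2 = 23 Hz, appears at 14 Hz.
204 Hz mod fs = 20 Hz.
20 Hz ≤ fs/2 = 23 Hz, appears at 20 Hz.
144 Hz mod fs = 6 Hz.
6 Hz ≤ fs/2 = 23 Hz, appears at 6 Hz.
Distinct values: {6 Hz, 14 Hz, 20 Hz}.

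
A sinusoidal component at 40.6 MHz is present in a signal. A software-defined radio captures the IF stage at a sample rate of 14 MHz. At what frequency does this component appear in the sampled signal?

40.6 MHz mod fs = 12.6 MHz.
12.6 MHz > fs/2 = 7 MHz, folds to fs − 12.6 MHz = 1.4 MHz.

1.4 MHz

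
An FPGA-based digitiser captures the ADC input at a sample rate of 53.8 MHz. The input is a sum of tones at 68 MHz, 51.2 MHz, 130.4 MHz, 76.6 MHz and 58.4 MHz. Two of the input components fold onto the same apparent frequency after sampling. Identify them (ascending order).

76.6 MHz, 130.4 MHz

fs/2 = 26.9 MHz.
68 MHz mod fs = 14.2 MHz.
14.2 MHz ≤ fs/2 = 26.9 MHz, appears at 14.2 MHz.
51.2 MHz > fs/2 = 26.9 MHz, folds to fs − 51.2 MHz = 2.6 MHz.
130.4 MHz mod fs = 22.8 MHz.
22.8 MHz ≤ fs/2 = 26.9 MHz, appears at 22.8 MHz.
76.6 MHz mod fs = 22.8 MHz.
22.8 MHz ≤ fs/2 = 26.9 MHz, appears at 22.8 MHz.
58.4 MHz mod fs = 4.6 MHz.
4.6 MHz ≤ fs/2 = 26.9 MHz, appears at 4.6 MHz.
76.6 MHz and 130.4 MHz both map to 22.8 MHz.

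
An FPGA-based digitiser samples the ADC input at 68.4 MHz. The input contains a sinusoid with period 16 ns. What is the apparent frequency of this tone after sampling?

T = 16 ns → f = 1/T = 62.5 MHz.
62.5 MHz > fs/2 = 34.2 MHz, folds to fs − 62.5 MHz = 5.9 MHz.

5.9 MHz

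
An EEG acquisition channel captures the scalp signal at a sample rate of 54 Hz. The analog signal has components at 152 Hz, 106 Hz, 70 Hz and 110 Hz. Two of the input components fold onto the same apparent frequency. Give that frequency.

2 Hz

fs/2 = 27 Hz.
152 Hz mod fs = 44 Hz.
44 Hz > fs/2 = 27 Hz, folds to fs − 44 Hz = 10 Hz.
106 Hz mod fs = 52 Hz.
52 Hz > fs/2 = 27 Hz, folds to fs − 52 Hz = 2 Hz.
70 Hz mod fs = 16 Hz.
16 Hz ≤ fs/2 = 27 Hz, appears at 16 Hz.
110 Hz mod fs = 2 Hz.
2 Hz ≤ fs/2 = 27 Hz, appears at 2 Hz.
106 Hz and 110 Hz both map to 2 Hz.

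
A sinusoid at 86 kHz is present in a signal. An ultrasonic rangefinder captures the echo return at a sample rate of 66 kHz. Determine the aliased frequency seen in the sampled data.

20 kHz

86 kHz mod fs = 20 kHz.
20 kHz ≤ fs/2 = 33 kHz, appears at 20 kHz.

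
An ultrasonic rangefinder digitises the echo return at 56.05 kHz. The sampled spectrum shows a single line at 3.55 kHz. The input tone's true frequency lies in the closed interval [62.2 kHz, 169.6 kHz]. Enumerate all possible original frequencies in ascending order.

Frequencies that alias to 3.55 kHz are k·fs ± 3.55 kHz for integer k ≥ 0.
k=0: 3.55 kHz.
k=1: 52.5 kHz, 59.6 kHz.
k=2: 108.55 kHz, 115.65 kHz.
k=3: 164.6 kHz, 171.7 kHz.
k=4: 220.65 kHz, 227.75 kHz.
Within [62.2 kHz, 169.6 kHz]: 108.55 kHz, 115.65 kHz, 164.6 kHz.

108.55 kHz, 115.65 kHz, 164.6 kHz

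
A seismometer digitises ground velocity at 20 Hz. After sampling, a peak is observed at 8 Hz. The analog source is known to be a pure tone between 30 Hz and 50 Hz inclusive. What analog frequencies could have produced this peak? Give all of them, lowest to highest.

Frequencies that alias to 8 Hz are k·fs ± 8 Hz for integer k ≥ 0.
k=0: 8 Hz.
k=1: 12 Hz, 28 Hz.
k=2: 32 Hz, 48 Hz.
k=3: 52 Hz, 68 Hz.
Within [30 Hz, 50 Hz]: 32 Hz, 48 Hz.

32 Hz, 48 Hz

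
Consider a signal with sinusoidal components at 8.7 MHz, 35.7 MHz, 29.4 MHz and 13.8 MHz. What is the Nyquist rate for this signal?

71.4 MHz

Highest-frequency component: 35.7 MHz.
Nyquist rate = 2 × 35.7 MHz = 71.4 MHz.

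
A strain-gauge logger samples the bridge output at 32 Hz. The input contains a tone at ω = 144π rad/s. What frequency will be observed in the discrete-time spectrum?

8 Hz

ω = 144π rad/s → f = ω/(2π) = 72 Hz.
72 Hz mod fs = 8 Hz.
8 Hz ≤ fs/2 = 16 Hz, appears at 8 Hz.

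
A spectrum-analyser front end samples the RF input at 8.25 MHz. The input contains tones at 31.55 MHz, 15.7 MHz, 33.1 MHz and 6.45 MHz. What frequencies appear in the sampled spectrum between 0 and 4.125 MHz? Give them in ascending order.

0.1 MHz, 0.8 MHz, 1.45 MHz, 1.8 MHz

fs/2 = 4.125 MHz.
31.55 MHz mod fs = 6.8 MHz.
6.8 MHz > fs/2 = 4.125 MHz, folds to fs − 6.8 MHz = 1.45 MHz.
15.7 MHz mod fs = 7.45 MHz.
7.45 MHz > fs/2 = 4.125 MHz, folds to fs − 7.45 MHz = 0.8 MHz.
33.1 MHz mod fs = 0.1 MHz.
0.1 MHz ≤ fs/2 = 4.125 MHz, appears at 0.1 MHz.
6.45 MHz > fs/2 = 4.125 MHz, folds to fs − 6.45 MHz = 1.8 MHz.
Distinct values: {0.1 MHz, 0.8 MHz, 1.45 MHz, 1.8 MHz}.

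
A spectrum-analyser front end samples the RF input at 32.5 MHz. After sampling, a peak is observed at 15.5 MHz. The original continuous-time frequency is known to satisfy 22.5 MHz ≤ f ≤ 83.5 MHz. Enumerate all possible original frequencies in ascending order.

Frequencies that alias to 15.5 MHz are k·fs ± 15.5 MHz for integer k ≥ 0.
k=0: 15.5 MHz.
k=1: 17 MHz, 48 MHz.
k=2: 49.5 MHz, 80.5 MHz.
k=3: 82 MHz, 113 MHz.
k=4: 114.5 MHz, 145.5 MHz.
Within [22.5 MHz, 83.5 MHz]: 48 MHz, 49.5 MHz, 80.5 MHz, 82 MHz.

48 MHz, 49.5 MHz, 80.5 MHz, 82 MHz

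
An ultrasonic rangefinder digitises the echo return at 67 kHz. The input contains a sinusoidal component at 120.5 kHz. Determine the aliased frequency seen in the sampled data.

120.5 kHz mod fs = 53.5 kHz.
53.5 kHz > fs/2 = 33.5 kHz, folds to fs − 53.5 kHz = 13.5 kHz.

13.5 kHz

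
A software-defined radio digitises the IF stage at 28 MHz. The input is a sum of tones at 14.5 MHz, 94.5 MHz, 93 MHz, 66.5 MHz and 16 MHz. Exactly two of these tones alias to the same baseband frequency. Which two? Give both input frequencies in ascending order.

fs/2 = 14 MHz.
14.5 MHz > fs/2 = 14 MHz, folds to fs − 14.5 MHz = 13.5 MHz.
94.5 MHz mod fs = 10.5 MHz.
10.5 MHz ≤ fs/2 = 14 MHz, appears at 10.5 MHz.
93 MHz mod fs = 9 MHz.
9 MHz ≤ fs/2 = 14 MHz, appears at 9 MHz.
66.5 MHz mod fs = 10.5 MHz.
10.5 MHz ≤ fs/2 = 14 MHz, appears at 10.5 MHz.
16 MHz > fs/2 = 14 MHz, folds to fs − 16 MHz = 12 MHz.
66.5 MHz and 94.5 MHz both map to 10.5 MHz.

66.5 MHz, 94.5 MHz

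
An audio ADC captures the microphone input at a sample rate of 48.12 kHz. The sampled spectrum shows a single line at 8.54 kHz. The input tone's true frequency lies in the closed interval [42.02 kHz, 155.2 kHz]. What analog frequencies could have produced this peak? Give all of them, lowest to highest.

Frequencies that alias to 8.54 kHz are k·fs ± 8.54 kHz for integer k ≥ 0.
k=0: 8.54 kHz.
k=1: 39.58 kHz, 56.66 kHz.
k=2: 87.7 kHz, 104.78 kHz.
k=3: 135.82 kHz, 152.9 kHz.
k=4: 183.94 kHz, 201.02 kHz.
Within [42.02 kHz, 155.2 kHz]: 56.66 kHz, 87.7 kHz, 104.78 kHz, 135.82 kHz, 152.9 kHz.

56.66 kHz, 87.7 kHz, 104.78 kHz, 135.82 kHz, 152.9 kHz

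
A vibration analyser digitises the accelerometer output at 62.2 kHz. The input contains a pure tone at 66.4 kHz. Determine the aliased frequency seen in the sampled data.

66.4 kHz mod fs = 4.2 kHz.
4.2 kHz ≤ fs/2 = 31.1 kHz, appears at 4.2 kHz.

4.2 kHz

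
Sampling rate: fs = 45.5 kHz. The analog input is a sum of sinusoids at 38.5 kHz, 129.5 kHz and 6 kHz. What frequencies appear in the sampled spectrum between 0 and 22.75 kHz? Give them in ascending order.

fs/2 = 22.75 kHz.
38.5 kHz > fs/2 = 22.75 kHz, folds to fs − 38.5 kHz = 7 kHz.
129.5 kHz mod fs = 38.5 kHz.
38.5 kHz > fs/2 = 22.75 kHz, folds to fs − 38.5 kHz = 7 kHz.
6 kHz ≤ fs/2 = 22.75 kHz, passes unchanged.
Distinct values: {6 kHz, 7 kHz}.

6 kHz, 7 kHz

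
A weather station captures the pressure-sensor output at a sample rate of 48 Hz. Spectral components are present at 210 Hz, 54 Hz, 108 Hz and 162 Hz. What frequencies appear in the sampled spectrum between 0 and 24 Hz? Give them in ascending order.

6 Hz, 12 Hz, 18 Hz

fs/2 = 24 Hz.
210 Hz mod fs = 18 Hz.
18 Hz ≤ fs/2 = 24 Hz, appears at 18 Hz.
54 Hz mod fs = 6 Hz.
6 Hz ≤ fs/2 = 24 Hz, appears at 6 Hz.
108 Hz mod fs = 12 Hz.
12 Hz ≤ fs/2 = 24 Hz, appears at 12 Hz.
162 Hz mod fs = 18 Hz.
18 Hz ≤ fs/2 = 24 Hz, appears at 18 Hz.
Distinct values: {6 Hz, 12 Hz, 18 Hz}.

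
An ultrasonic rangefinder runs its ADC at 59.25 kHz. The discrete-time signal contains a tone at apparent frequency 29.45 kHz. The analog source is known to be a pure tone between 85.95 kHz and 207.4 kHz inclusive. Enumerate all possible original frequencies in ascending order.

88.7 kHz, 89.05 kHz, 147.95 kHz, 148.3 kHz, 207.2 kHz

Frequencies that alias to 29.45 kHz are k·fs ± 29.45 kHz for integer k ≥ 0.
k=0: 29.45 kHz.
k=1: 29.8 kHz, 88.7 kHz.
k=2: 89.05 kHz, 147.95 kHz.
k=3: 148.3 kHz, 207.2 kHz.
k=4: 207.55 kHz, 266.45 kHz.
Within [85.95 kHz, 207.4 kHz]: 88.7 kHz, 89.05 kHz, 147.95 kHz, 148.3 kHz, 207.2 kHz.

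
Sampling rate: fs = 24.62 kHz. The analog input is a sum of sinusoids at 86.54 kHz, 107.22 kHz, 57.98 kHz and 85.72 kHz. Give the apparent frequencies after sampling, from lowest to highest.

8.74 kHz, 11.86 kHz, 11.94 kHz

fs/2 = 12.31 kHz.
86.54 kHz mod fs = 12.68 kHz.
12.68 kHz > fs/2 = 12.31 kHz, folds to fs − 12.68 kHz = 11.94 kHz.
107.22 kHz mod fs = 8.74 kHz.
8.74 kHz ≤ fs/2 = 12.31 kHz, appears at 8.74 kHz.
57.98 kHz mod fs = 8.74 kHz.
8.74 kHz ≤ fs/2 = 12.31 kHz, appears at 8.74 kHz.
85.72 kHz mod fs = 11.86 kHz.
11.86 kHz ≤ fs/2 = 12.31 kHz, appears at 11.86 kHz.
Distinct values: {8.74 kHz, 11.86 kHz, 11.94 kHz}.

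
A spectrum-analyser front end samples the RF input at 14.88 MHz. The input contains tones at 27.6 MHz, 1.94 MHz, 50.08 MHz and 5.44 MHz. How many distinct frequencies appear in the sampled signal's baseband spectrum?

3

fs/2 = 7.44 MHz.
27.6 MHz mod fs = 12.72 MHz.
12.72 MHz > fs/2 = 7.44 MHz, folds to fs − 12.72 MHz = 2.16 MHz.
1.94 MHz ≤ fs/2 = 7.44 MHz, passes unchanged.
50.08 MHz mod fs = 5.44 MHz.
5.44 MHz ≤ fs/2 = 7.44 MHz, appears at 5.44 MHz.
5.44 MHz ≤ fs/2 = 7.44 MHz, passes unchanged.
Distinct values: {1.94 MHz, 2.16 MHz, 5.44 MHz} → 3.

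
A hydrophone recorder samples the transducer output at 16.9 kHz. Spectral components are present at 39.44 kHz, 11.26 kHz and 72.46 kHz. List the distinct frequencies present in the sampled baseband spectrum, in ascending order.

4.86 kHz, 5.64 kHz

fs/2 = 8.45 kHz.
39.44 kHz mod fs = 5.64 kHz.
5.64 kHz ≤ fs/2 = 8.45 kHz, appears at 5.64 kHz.
11.26 kHz > fs/2 = 8.45 kHz, folds to fs − 11.26 kHz = 5.64 kHz.
72.46 kHz mod fs = 4.86 kHz.
4.86 kHz ≤ fs/2 = 8.45 kHz, appears at 4.86 kHz.
Distinct values: {4.86 kHz, 5.64 kHz}.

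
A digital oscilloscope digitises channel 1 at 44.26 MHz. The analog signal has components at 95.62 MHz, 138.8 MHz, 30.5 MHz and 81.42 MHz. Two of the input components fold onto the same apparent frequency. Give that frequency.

fs/2 = 22.13 MHz.
95.62 MHz mod fs = 7.1 MHz.
7.1 MHz ≤ fs/2 = 22.13 MHz, appears at 7.1 MHz.
138.8 MHz mod fs = 6.02 MHz.
6.02 MHz ≤ fs/2 = 22.13 MHz, appears at 6.02 MHz.
30.5 MHz > fs/2 = 22.13 MHz, folds to fs − 30.5 MHz = 13.76 MHz.
81.42 MHz mod fs = 37.16 MHz.
37.16 MHz > fs/2 = 22.13 MHz, folds to fs − 37.16 MHz = 7.1 MHz.
81.42 MHz and 95.62 MHz both map to 7.1 MHz.

7.1 MHz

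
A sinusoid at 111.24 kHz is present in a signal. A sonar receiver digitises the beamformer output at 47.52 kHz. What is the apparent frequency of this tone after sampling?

111.24 kHz mod fs = 16.2 kHz.
16.2 kHz ≤ fs/2 = 23.76 kHz, appears at 16.2 kHz.

16.2 kHz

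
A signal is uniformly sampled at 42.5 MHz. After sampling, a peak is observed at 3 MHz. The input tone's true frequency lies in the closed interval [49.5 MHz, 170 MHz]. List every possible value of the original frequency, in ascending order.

82 MHz, 88 MHz, 124.5 MHz, 130.5 MHz, 167 MHz

Frequencies that alias to 3 MHz are k·fs ± 3 MHz for integer k ≥ 0.
k=0: 3 MHz.
k=1: 39.5 MHz, 45.5 MHz.
k=2: 82 MHz, 88 MHz.
k=3: 124.5 MHz, 130.5 MHz.
k=4: 167 MHz, 173 MHz.
k=5: 209.5 MHz, 215.5 MHz.
Within [49.5 MHz, 170 MHz]: 82 MHz, 88 MHz, 124.5 MHz, 130.5 MHz, 167 MHz.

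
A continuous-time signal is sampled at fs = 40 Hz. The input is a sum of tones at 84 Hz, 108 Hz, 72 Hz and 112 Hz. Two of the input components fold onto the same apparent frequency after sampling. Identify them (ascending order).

72 Hz, 112 Hz

fs/2 = 20 Hz.
84 Hz mod fs = 4 Hz.
4 Hz ≤ fs/2 = 20 Hz, appears at 4 Hz.
108 Hz mod fs = 28 Hz.
28 Hz > fs/2 = 20 Hz, folds to fs − 28 Hz = 12 Hz.
72 Hz mod fs = 32 Hz.
32 Hz > fs/2 = 20 Hz, folds to fs − 32 Hz = 8 Hz.
112 Hz mod fs = 32 Hz.
32 Hz > fs/2 = 20 Hz, folds to fs − 32 Hz = 8 Hz.
72 Hz and 112 Hz both map to 8 Hz.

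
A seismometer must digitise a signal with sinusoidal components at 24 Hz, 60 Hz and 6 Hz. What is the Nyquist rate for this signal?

Highest-frequency component: 60 Hz.
Nyquist rate = 2 × 60 Hz = 120 Hz.

120 Hz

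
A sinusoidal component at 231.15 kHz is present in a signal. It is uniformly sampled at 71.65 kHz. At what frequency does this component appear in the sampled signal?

16.2 kHz

231.15 kHz mod fs = 16.2 kHz.
16.2 kHz ≤ fs/2 = 35.825 kHz, appears at 16.2 kHz.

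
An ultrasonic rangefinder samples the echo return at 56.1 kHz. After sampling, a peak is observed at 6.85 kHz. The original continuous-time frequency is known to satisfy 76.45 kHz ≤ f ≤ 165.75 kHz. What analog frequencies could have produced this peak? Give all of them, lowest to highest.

105.35 kHz, 119.05 kHz, 161.45 kHz

Frequencies that alias to 6.85 kHz are k·fs ± 6.85 kHz for integer k ≥ 0.
k=0: 6.85 kHz.
k=1: 49.25 kHz, 62.95 kHz.
k=2: 105.35 kHz, 119.05 kHz.
k=3: 161.45 kHz, 175.15 kHz.
k=4: 217.55 kHz, 231.25 kHz.
Within [76.45 kHz, 165.75 kHz]: 105.35 kHz, 119.05 kHz, 161.45 kHz.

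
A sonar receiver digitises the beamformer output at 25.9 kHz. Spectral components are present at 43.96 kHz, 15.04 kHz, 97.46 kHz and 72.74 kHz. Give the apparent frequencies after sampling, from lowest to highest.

4.96 kHz, 6.14 kHz, 7.84 kHz, 10.86 kHz

fs/2 = 12.95 kHz.
43.96 kHz mod fs = 18.06 kHz.
18.06 kHz > fs/2 = 12.95 kHz, folds to fs − 18.06 kHz = 7.84 kHz.
15.04 kHz > fs/2 = 12.95 kHz, folds to fs − 15.04 kHz = 10.86 kHz.
97.46 kHz mod fs = 19.76 kHz.
19.76 kHz > fs/2 = 12.95 kHz, folds to fs − 19.76 kHz = 6.14 kHz.
72.74 kHz mod fs = 20.94 kHz.
20.94 kHz > fs/2 = 12.95 kHz, folds to fs − 20.94 kHz = 4.96 kHz.
Distinct values: {4.96 kHz, 6.14 kHz, 7.84 kHz, 10.86 kHz}.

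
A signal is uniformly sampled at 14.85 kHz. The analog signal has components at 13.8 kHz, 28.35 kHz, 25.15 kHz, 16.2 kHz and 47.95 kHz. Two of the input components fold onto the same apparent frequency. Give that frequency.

1.35 kHz

fs/2 = 7.425 kHz.
13.8 kHz > fs/2 = 7.425 kHz, folds to fs − 13.8 kHz = 1.05 kHz.
28.35 kHz mod fs = 13.5 kHz.
13.5 kHz > fs/2 = 7.425 kHz, folds to fs − 13.5 kHz = 1.35 kHz.
25.15 kHz mod fs = 10.3 kHz.
10.3 kHz > fs/2 = 7.425 kHz, folds to fs − 10.3 kHz = 4.55 kHz.
16.2 kHz mod fs = 1.35 kHz.
1.35 kHz ≤ fs/2 = 7.425 kHz, appears at 1.35 kHz.
47.95 kHz mod fs = 3.4 kHz.
3.4 kHz ≤ fs/2 = 7.425 kHz, appears at 3.4 kHz.
16.2 kHz and 28.35 kHz both map to 1.35 kHz.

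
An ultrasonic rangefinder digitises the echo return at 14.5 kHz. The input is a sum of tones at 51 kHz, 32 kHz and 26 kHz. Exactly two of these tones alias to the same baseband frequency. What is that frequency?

fs/2 = 7.25 kHz.
51 kHz mod fs = 7.5 kHz.
7.5 kHz > fs/2 = 7.25 kHz, folds to fs − 7.5 kHz = 7 kHz.
32 kHz mod fs = 3 kHz.
3 kHz ≤ fs/2 = 7.25 kHz, appears at 3 kHz.
26 kHz mod fs = 11.5 kHz.
11.5 kHz > fs/2 = 7.25 kHz, folds to fs − 11.5 kHz = 3 kHz.
26 kHz and 32 kHz both map to 3 kHz.

3 kHz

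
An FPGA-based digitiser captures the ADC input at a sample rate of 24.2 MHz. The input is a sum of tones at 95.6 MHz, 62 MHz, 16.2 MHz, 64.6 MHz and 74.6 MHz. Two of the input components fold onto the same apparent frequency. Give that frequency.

8 MHz

fs/2 = 12.1 MHz.
95.6 MHz mod fs = 23 MHz.
23 MHz > fs/2 = 12.1 MHz, folds to fs − 23 MHz = 1.2 MHz.
62 MHz mod fs = 13.6 MHz.
13.6 MHz > fs/2 = 12.1 MHz, folds to fs − 13.6 MHz = 10.6 MHz.
16.2 MHz > fs/2 = 12.1 MHz, folds to fs − 16.2 MHz = 8 MHz.
64.6 MHz mod fs = 16.2 MHz.
16.2 MHz > fs/2 = 12.1 MHz, folds to fs − 16.2 MHz = 8 MHz.
74.6 MHz mod fs = 2 MHz.
2 MHz ≤ fs/2 = 12.1 MHz, appears at 2 MHz.
16.2 MHz and 64.6 MHz both map to 8 MHz.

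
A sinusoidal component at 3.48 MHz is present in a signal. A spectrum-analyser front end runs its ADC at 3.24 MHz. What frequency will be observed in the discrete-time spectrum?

0.24 MHz

3.48 MHz mod fs = 0.24 MHz.
0.24 MHz ≤ fs/2 = 1.62 MHz, appears at 0.24 MHz.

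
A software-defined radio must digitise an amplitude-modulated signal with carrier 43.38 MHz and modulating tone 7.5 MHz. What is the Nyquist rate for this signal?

101.76 MHz

AM sidebands sit at fc ± fm = 35.88 MHz and 50.88 MHz.
Highest-frequency component: 50.88 MHz.
Nyquist rate = 2 × 50.88 MHz = 101.76 MHz.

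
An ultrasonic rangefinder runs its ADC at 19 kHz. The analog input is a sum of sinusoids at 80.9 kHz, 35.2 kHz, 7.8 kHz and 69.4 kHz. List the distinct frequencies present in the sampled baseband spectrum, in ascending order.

fs/2 = 9.5 kHz.
80.9 kHz mod fs = 4.9 kHz.
4.9 kHz ≤ fs/2 = 9.5 kHz, appears at 4.9 kHz.
35.2 kHz mod fs = 16.2 kHz.
16.2 kHz > fs/2 = 9.5 kHz, folds to fs − 16.2 kHz = 2.8 kHz.
7.8 kHz ≤ fs/2 = 9.5 kHz, passes unchanged.
69.4 kHz mod fs = 12.4 kHz.
12.4 kHz > fs/2 = 9.5 kHz, folds to fs − 12.4 kHz = 6.6 kHz.
Distinct values: {2.8 kHz, 4.9 kHz, 6.6 kHz, 7.8 kHz}.

2.8 kHz, 4.9 kHz, 6.6 kHz, 7.8 kHz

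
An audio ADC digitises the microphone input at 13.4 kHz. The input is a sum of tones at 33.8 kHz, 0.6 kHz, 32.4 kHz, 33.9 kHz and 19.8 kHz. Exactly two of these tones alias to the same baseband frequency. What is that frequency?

fs/2 = 6.7 kHz.
33.8 kHz mod fs = 7 kHz.
7 kHz > fs/2 = 6.7 kHz, folds to fs − 7 kHz = 6.4 kHz.
0.6 kHz ≤ fs/2 = 6.7 kHz, passes unchanged.
32.4 kHz mod fs = 5.6 kHz.
5.6 kHz ≤ fs/2 = 6.7 kHz, appears at 5.6 kHz.
33.9 kHz mod fs = 7.1 kHz.
7.1 kHz > fs/2 = 6.7 kHz, folds to fs − 7.1 kHz = 6.3 kHz.
19.8 kHz mod fs = 6.4 kHz.
6.4 kHz ≤ fs/2 = 6.7 kHz, appears at 6.4 kHz.
19.8 kHz and 33.8 kHz both map to 6.4 kHz.

6.4 kHz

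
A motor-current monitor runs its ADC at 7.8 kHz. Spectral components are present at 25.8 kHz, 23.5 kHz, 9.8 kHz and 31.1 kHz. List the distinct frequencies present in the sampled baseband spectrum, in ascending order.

0.1 kHz, 2 kHz, 2.4 kHz

fs/2 = 3.9 kHz.
25.8 kHz mod fs = 2.4 kHz.
2.4 kHz ≤ fs/2 = 3.9 kHz, appears at 2.4 kHz.
23.5 kHz mod fs = 0.1 kHz.
0.1 kHz ≤ fs/2 = 3.9 kHz, appears at 0.1 kHz.
9.8 kHz mod fs = 2 kHz.
2 kHz ≤ fs/2 = 3.9 kHz, appears at 2 kHz.
31.1 kHz mod fs = 7.7 kHz.
7.7 kHz > fs/2 = 3.9 kHz, folds to fs − 7.7 kHz = 0.1 kHz.
Distinct values: {0.1 kHz, 2 kHz, 2.4 kHz}.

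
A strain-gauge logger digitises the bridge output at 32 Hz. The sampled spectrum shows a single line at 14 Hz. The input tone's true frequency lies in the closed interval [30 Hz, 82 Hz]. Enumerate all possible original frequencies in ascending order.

Frequencies that alias to 14 Hz are k·fs ± 14 Hz for integer k ≥ 0.
k=0: 14 Hz.
k=1: 18 Hz, 46 Hz.
k=2: 50 Hz, 78 Hz.
k=3: 82 Hz, 110 Hz.
k=4: 114 Hz, 142 Hz.
Within [30 Hz, 82 Hz]: 46 Hz, 50 Hz, 78 Hz, 82 Hz.

46 Hz, 50 Hz, 78 Hz, 82 Hz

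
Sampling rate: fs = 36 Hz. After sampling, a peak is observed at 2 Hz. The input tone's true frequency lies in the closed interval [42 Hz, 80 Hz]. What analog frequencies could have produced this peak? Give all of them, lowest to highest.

70 Hz, 74 Hz

Frequencies that alias to 2 Hz are k·fs ± 2 Hz for integer k ≥ 0.
k=0: 2 Hz.
k=1: 34 Hz, 38 Hz.
k=2: 70 Hz, 74 Hz.
k=3: 106 Hz, 110 Hz.
Within [42 Hz, 80 Hz]: 70 Hz, 74 Hz.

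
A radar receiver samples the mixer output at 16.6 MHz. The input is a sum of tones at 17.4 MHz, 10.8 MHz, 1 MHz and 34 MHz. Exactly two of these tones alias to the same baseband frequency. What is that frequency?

fs/2 = 8.3 MHz.
17.4 MHz mod fs = 0.8 MHz.
0.8 MHz ≤ fs/2 = 8.3 MHz, appears at 0.8 MHz.
10.8 MHz > fs/2 = 8.3 MHz, folds to fs − 10.8 MHz = 5.8 MHz.
1 MHz ≤ fs/2 = 8.3 MHz, passes unchanged.
34 MHz mod fs = 0.8 MHz.
0.8 MHz ≤ fs/2 = 8.3 MHz, appears at 0.8 MHz.
17.4 MHz and 34 MHz both map to 0.8 MHz.

0.8 MHz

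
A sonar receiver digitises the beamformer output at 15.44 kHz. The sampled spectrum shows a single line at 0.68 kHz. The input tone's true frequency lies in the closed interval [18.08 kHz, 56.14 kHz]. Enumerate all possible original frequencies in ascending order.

30.2 kHz, 31.56 kHz, 45.64 kHz, 47 kHz

Frequencies that alias to 0.68 kHz are k·fs ± 0.68 kHz for integer k ≥ 0.
k=0: 0.68 kHz.
k=1: 14.76 kHz, 16.12 kHz.
k=2: 30.2 kHz, 31.56 kHz.
k=3: 45.64 kHz, 47 kHz.
k=4: 61.08 kHz, 62.44 kHz.
Within [18.08 kHz, 56.14 kHz]: 30.2 kHz, 31.56 kHz, 45.64 kHz, 47 kHz.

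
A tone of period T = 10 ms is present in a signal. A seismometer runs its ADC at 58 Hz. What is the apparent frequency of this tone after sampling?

T = 10 ms → f = 1/T = 100 Hz.
100 Hz mod fs = 42 Hz.
42 Hz > fs/2 = 29 Hz, folds to fs − 42 Hz = 16 Hz.

16 Hz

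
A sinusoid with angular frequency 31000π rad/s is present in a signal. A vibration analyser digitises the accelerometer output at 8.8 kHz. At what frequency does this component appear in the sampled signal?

2.1 kHz

ω = 31000π rad/s → f = ω/(2π) = 15500 Hz = 15.5 kHz.
15.5 kHz mod fs = 6.7 kHz.
6.7 kHz > fs/2 = 4.4 kHz, folds to fs − 6.7 kHz = 2.1 kHz.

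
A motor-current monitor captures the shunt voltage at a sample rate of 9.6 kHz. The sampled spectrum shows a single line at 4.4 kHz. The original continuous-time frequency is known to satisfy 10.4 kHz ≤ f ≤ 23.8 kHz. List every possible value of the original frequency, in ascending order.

Frequencies that alias to 4.4 kHz are k·fs ± 4.4 kHz for integer k ≥ 0.
k=0: 4.4 kHz.
k=1: 5.2 kHz, 14 kHz.
k=2: 14.8 kHz, 23.6 kHz.
k=3: 24.4 kHz, 33.2 kHz.
Within [10.4 kHz, 23.8 kHz]: 14 kHz, 14.8 kHz, 23.6 kHz.

14 kHz, 14.8 kHz, 23.6 kHz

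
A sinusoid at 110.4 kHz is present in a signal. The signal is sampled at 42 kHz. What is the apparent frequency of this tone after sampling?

110.4 kHz mod fs = 26.4 kHz.
26.4 kHz > fs/2 = 21 kHz, folds to fs − 26.4 kHz = 15.6 kHz.

15.6 kHz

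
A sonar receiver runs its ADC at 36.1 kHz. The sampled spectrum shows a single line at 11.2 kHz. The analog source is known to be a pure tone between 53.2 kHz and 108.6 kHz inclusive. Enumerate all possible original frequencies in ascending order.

61 kHz, 83.4 kHz, 97.1 kHz

Frequencies that alias to 11.2 kHz are k·fs ± 11.2 kHz for integer k ≥ 0.
k=0: 11.2 kHz.
k=1: 24.9 kHz, 47.3 kHz.
k=2: 61 kHz, 83.4 kHz.
k=3: 97.1 kHz, 119.5 kHz.
k=4: 133.2 kHz, 155.6 kHz.
Within [53.2 kHz, 108.6 kHz]: 61 kHz, 83.4 kHz, 97.1 kHz.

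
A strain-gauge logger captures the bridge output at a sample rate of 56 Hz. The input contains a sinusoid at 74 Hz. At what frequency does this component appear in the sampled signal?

18 Hz

74 Hz mod fs = 18 Hz.
18 Hz ≤ fs/2 = 28 Hz, appears at 18 Hz.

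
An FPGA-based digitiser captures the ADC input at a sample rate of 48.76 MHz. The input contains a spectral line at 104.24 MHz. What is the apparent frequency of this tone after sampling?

6.72 MHz

104.24 MHz mod fs = 6.72 MHz.
6.72 MHz ≤ fs/2 = 24.38 MHz, appears at 6.72 MHz.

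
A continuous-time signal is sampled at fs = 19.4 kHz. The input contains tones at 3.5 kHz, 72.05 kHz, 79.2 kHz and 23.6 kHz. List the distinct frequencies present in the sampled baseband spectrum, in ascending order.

fs/2 = 9.7 kHz.
3.5 kHz ≤ fs/2 = 9.7 kHz, passes unchanged.
72.05 kHz mod fs = 13.85 kHz.
13.85 kHz > fs/2 = 9.7 kHz, folds to fs − 13.85 kHz = 5.55 kHz.
79.2 kHz mod fs = 1.6 kHz.
1.6 kHz ≤ fs/2 = 9.7 kHz, appears at 1.6 kHz.
23.6 kHz mod fs = 4.2 kHz.
4.2 kHz ≤ fs/2 = 9.7 kHz, appears at 4.2 kHz.
Distinct values: {1.6 kHz, 3.5 kHz, 4.2 kHz, 5.55 kHz}.

1.6 kHz, 3.5 kHz, 4.2 kHz, 5.55 kHz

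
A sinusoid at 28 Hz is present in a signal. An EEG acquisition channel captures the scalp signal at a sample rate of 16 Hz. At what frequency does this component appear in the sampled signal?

4 Hz

28 Hz mod fs = 12 Hz.
12 Hz > fs/2 = 8 Hz, folds to fs − 12 Hz = 4 Hz.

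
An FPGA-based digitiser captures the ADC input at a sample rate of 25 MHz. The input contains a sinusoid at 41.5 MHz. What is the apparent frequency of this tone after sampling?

8.5 MHz

41.5 MHz mod fs = 16.5 MHz.
16.5 MHz > fs/2 = 12.5 MHz, folds to fs − 16.5 MHz = 8.5 MHz.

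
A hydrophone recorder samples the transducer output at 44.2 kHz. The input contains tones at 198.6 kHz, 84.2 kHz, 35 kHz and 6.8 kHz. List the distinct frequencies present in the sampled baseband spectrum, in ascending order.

fs/2 = 22.1 kHz.
198.6 kHz mod fs = 21.8 kHz.
21.8 kHz ≤ fs/2 = 22.1 kHz, appears at 21.8 kHz.
84.2 kHz mod fs = 40 kHz.
40 kHz > fs/2 = 22.1 kHz, folds to fs − 40 kHz = 4.2 kHz.
35 kHz > fs/2 = 22.1 kHz, folds to fs − 35 kHz = 9.2 kHz.
6.8 kHz ≤ fs/2 = 22.1 kHz, passes unchanged.
Distinct values: {4.2 kHz, 6.8 kHz, 9.2 kHz, 21.8 kHz}.

4.2 kHz, 6.8 kHz, 9.2 kHz, 21.8 kHz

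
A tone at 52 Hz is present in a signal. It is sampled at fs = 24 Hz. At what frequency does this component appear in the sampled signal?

52 Hz mod fs = 4 Hz.
4 Hz ≤ fs/2 = 12 Hz, appears at 4 Hz.

4 Hz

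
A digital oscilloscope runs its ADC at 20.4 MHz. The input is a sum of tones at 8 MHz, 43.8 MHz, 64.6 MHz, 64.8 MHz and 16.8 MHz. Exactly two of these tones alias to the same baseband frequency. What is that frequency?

3.6 MHz

fs/2 = 10.2 MHz.
8 MHz ≤ fs/2 = 10.2 MHz, passes unchanged.
43.8 MHz mod fs = 3 MHz.
3 MHz ≤ fs/2 = 10.2 MHz, appears at 3 MHz.
64.6 MHz mod fs = 3.4 MHz.
3.4 MHz ≤ fs/2 = 10.2 MHz, appears at 3.4 MHz.
64.8 MHz mod fs = 3.6 MHz.
3.6 MHz ≤ fs/2 = 10.2 MHz, appears at 3.6 MHz.
16.8 MHz > fs/2 = 10.2 MHz, folds to fs − 16.8 MHz = 3.6 MHz.
16.8 MHz and 64.8 MHz both map to 3.6 MHz.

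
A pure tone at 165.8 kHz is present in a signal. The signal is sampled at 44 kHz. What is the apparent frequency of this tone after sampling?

165.8 kHz mod fs = 33.8 kHz.
33.8 kHz > fs/2 = 22 kHz, folds to fs − 33.8 kHz = 10.2 kHz.

10.2 kHz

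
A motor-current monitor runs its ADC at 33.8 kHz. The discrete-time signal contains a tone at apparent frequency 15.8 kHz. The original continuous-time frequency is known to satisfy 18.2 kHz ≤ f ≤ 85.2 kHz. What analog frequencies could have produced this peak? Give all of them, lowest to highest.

49.6 kHz, 51.8 kHz, 83.4 kHz

Frequencies that alias to 15.8 kHz are k·fs ± 15.8 kHz for integer k ≥ 0.
k=0: 15.8 kHz.
k=1: 18 kHz, 49.6 kHz.
k=2: 51.8 kHz, 83.4 kHz.
k=3: 85.6 kHz, 117.2 kHz.
Within [18.2 kHz, 85.2 kHz]: 49.6 kHz, 51.8 kHz, 83.4 kHz.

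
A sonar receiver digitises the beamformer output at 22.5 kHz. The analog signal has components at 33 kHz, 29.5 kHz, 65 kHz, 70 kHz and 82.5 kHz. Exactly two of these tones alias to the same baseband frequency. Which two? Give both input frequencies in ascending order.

fs/2 = 11.25 kHz.
33 kHz mod fs = 10.5 kHz.
10.5 kHz ≤ fs/2 = 11.25 kHz, appears at 10.5 kHz.
29.5 kHz mod fs = 7 kHz.
7 kHz ≤ fs/2 = 11.25 kHz, appears at 7 kHz.
65 kHz mod fs = 20 kHz.
20 kHz > fs/2 = 11.25 kHz, folds to fs − 20 kHz = 2.5 kHz.
70 kHz mod fs = 2.5 kHz.
2.5 kHz ≤ fs/2 = 11.25 kHz, appears at 2.5 kHz.
82.5 kHz mod fs = 15 kHz.
15 kHz > fs/2 = 11.25 kHz, folds to fs − 15 kHz = 7.5 kHz.
65 kHz and 70 kHz both map to 2.5 kHz.

65 kHz, 70 kHz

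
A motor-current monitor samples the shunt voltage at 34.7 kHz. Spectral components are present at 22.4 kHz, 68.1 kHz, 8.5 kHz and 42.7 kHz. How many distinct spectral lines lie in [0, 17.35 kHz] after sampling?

4

fs/2 = 17.35 kHz.
22.4 kHz > fs/2 = 17.35 kHz, folds to fs − 22.4 kHz = 12.3 kHz.
68.1 kHz mod fs = 33.4 kHz.
33.4 kHz > fs/2 = 17.35 kHz, folds to fs − 33.4 kHz = 1.3 kHz.
8.5 kHz ≤ fs/2 = 17.35 kHz, passes unchanged.
42.7 kHz mod fs = 8 kHz.
8 kHz ≤ fs/2 = 17.35 kHz, appears at 8 kHz.
Distinct values: {1.3 kHz, 8 kHz, 8.5 kHz, 12.3 kHz} → 4.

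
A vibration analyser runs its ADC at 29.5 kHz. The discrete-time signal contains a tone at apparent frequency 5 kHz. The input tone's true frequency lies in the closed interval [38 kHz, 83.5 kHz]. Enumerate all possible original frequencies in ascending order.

54 kHz, 64 kHz, 83.5 kHz

Frequencies that alias to 5 kHz are k·fs ± 5 kHz for integer k ≥ 0.
k=0: 5 kHz.
k=1: 24.5 kHz, 34.5 kHz.
k=2: 54 kHz, 64 kHz.
k=3: 83.5 kHz, 93.5 kHz.
k=4: 113 kHz, 123 kHz.
Within [38 kHz, 83.5 kHz]: 54 kHz, 64 kHz, 83.5 kHz.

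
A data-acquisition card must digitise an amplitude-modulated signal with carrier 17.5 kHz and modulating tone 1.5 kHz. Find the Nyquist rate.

38 kHz

AM sidebands sit at fc ± fm = 16 kHz and 19 kHz.
Highest-frequency component: 19 kHz.
Nyquist rate = 2 × 19 kHz = 38 kHz.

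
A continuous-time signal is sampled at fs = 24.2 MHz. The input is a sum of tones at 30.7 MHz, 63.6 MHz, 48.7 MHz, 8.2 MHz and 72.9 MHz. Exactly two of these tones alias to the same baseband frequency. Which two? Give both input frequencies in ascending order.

fs/2 = 12.1 MHz.
30.7 MHz mod fs = 6.5 MHz.
6.5 MHz ≤ fs/2 = 12.1 MHz, appears at 6.5 MHz.
63.6 MHz mod fs = 15.2 MHz.
15.2 MHz > fs/2 = 12.1 MHz, folds to fs − 15.2 MHz = 9 MHz.
48.7 MHz mod fs = 0.3 MHz.
0.3 MHz ≤ fs/2 = 12.1 MHz, appears at 0.3 MHz.
8.2 MHz ≤ fs/2 = 12.1 MHz, passes unchanged.
72.9 MHz mod fs = 0.3 MHz.
0.3 MHz ≤ fs/2 = 12.1 MHz, appears at 0.3 MHz.
48.7 MHz and 72.9 MHz both map to 0.3 MHz.

48.7 MHz, 72.9 MHz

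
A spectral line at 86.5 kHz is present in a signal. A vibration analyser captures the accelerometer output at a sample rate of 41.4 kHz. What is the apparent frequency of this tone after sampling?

3.7 kHz

86.5 kHz mod fs = 3.7 kHz.
3.7 kHz ≤ fs/2 = 20.7 kHz, appears at 3.7 kHz.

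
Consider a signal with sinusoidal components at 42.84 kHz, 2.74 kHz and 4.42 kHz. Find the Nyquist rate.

Highest-frequency component: 42.84 kHz.
Nyquist rate = 2 × 42.84 kHz = 85.68 kHz.

85.68 kHz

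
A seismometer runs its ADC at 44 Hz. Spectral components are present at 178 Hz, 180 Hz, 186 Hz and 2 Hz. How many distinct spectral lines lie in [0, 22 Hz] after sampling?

fs/2 = 22 Hz.
178 Hz mod fs = 2 Hz.
2 Hz ≤ fs/2 = 22 Hz, appears at 2 Hz.
180 Hz mod fs = 4 Hz.
4 Hz ≤ fs/2 = 22 Hz, appears at 4 Hz.
186 Hz mod fs = 10 Hz.
10 Hz ≤ fs/2 = 22 Hz, appears at 10 Hz.
2 Hz ≤ fs/2 = 22 Hz, passes unchanged.
Distinct values: {2 Hz, 4 Hz, 10 Hz} → 3.

3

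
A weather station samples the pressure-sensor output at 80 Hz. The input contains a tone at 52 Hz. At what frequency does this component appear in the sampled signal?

52 Hz > fs/2 = 40 Hz, folds to fs − 52 Hz = 28 Hz.

28 Hz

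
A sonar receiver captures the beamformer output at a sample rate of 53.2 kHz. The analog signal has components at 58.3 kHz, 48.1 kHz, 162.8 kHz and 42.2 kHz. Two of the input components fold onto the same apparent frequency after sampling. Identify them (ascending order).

fs/2 = 26.6 kHz.
58.3 kHz mod fs = 5.1 kHz.
5.1 kHz ≤ fs/2 = 26.6 kHz, appears at 5.1 kHz.
48.1 kHz > fs/2 = 26.6 kHz, folds to fs − 48.1 kHz = 5.1 kHz.
162.8 kHz mod fs = 3.2 kHz.
3.2 kHz ≤ fs/2 = 26.6 kHz, appears at 3.2 kHz.
42.2 kHz > fs/2 = 26.6 kHz, folds to fs − 42.2 kHz = 11 kHz.
48.1 kHz and 58.3 kHz both map to 5.1 kHz.

48.1 kHz, 58.3 kHz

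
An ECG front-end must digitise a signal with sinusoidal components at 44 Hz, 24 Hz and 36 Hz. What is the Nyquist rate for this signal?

88 Hz

Highest-frequency component: 44 Hz.
Nyquist rate = 2 × 44 Hz = 88 Hz.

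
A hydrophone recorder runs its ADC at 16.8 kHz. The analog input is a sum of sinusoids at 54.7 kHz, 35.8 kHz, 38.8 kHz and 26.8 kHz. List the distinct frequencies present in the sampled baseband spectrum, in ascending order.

2.2 kHz, 4.3 kHz, 5.2 kHz, 6.8 kHz

fs/2 = 8.4 kHz.
54.7 kHz mod fs = 4.3 kHz.
4.3 kHz ≤ fs/2 = 8.4 kHz, appears at 4.3 kHz.
35.8 kHz mod fs = 2.2 kHz.
2.2 kHz ≤ fs/2 = 8.4 kHz, appears at 2.2 kHz.
38.8 kHz mod fs = 5.2 kHz.
5.2 kHz ≤ fs/2 = 8.4 kHz, appears at 5.2 kHz.
26.8 kHz mod fs = 10 kHz.
10 kHz > fs/2 = 8.4 kHz, folds to fs − 10 kHz = 6.8 kHz.
Distinct values: {2.2 kHz, 4.3 kHz, 5.2 kHz, 6.8 kHz}.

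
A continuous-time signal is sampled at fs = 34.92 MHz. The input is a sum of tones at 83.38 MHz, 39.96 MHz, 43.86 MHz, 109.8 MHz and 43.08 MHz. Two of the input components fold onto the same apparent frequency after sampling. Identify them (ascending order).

fs/2 = 17.46 MHz.
83.38 MHz mod fs = 13.54 MHz.
13.54 MHz ≤ fs/2 = 17.46 MHz, appears at 13.54 MHz.
39.96 MHz mod fs = 5.04 MHz.
5.04 MHz ≤ fs/2 = 17.46 MHz, appears at 5.04 MHz.
43.86 MHz mod fs = 8.94 MHz.
8.94 MHz ≤ fs/2 = 17.46 MHz, appears at 8.94 MHz.
109.8 MHz mod fs = 5.04 MHz.
5.04 MHz ≤ fs/2 = 17.46 MHz, appears at 5.04 MHz.
43.08 MHz mod fs = 8.16 MHz.
8.16 MHz ≤ fs/2 = 17.46 MHz, appears at 8.16 MHz.
39.96 MHz and 109.8 MHz both map to 5.04 MHz.

39.96 MHz, 109.8 MHz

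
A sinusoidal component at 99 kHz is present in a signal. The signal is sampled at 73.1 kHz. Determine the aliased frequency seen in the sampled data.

25.9 kHz

99 kHz mod fs = 25.9 kHz.
25.9 kHz ≤ fs/2 = 36.55 kHz, appears at 25.9 kHz.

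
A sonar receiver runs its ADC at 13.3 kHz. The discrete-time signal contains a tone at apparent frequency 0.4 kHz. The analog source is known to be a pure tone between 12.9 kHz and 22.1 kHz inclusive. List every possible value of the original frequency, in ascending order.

Frequencies that alias to 0.4 kHz are k·fs ± 0.4 kHz for integer k ≥ 0.
k=0: 0.4 kHz.
k=1: 12.9 kHz, 13.7 kHz.
k=2: 26.2 kHz, 27 kHz.
Within [12.9 kHz, 22.1 kHz]: 12.9 kHz, 13.7 kHz.

12.9 kHz, 13.7 kHz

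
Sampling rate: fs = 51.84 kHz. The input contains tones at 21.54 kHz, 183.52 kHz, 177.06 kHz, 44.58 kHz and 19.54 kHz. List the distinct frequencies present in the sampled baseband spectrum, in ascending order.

7.26 kHz, 19.54 kHz, 21.54 kHz, 23.84 kHz

fs/2 = 25.92 kHz.
21.54 kHz ≤ fs/2 = 25.92 kHz, passes unchanged.
183.52 kHz mod fs = 28 kHz.
28 kHz > fs/2 = 25.92 kHz, folds to fs − 28 kHz = 23.84 kHz.
177.06 kHz mod fs = 21.54 kHz.
21.54 kHz ≤ fs/2 = 25.92 kHz, appears at 21.54 kHz.
44.58 kHz > fs/2 = 25.92 kHz, folds to fs − 44.58 kHz = 7.26 kHz.
19.54 kHz ≤ fs/2 = 25.92 kHz, passes unchanged.
Distinct values: {7.26 kHz, 19.54 kHz, 21.54 kHz, 23.84 kHz}.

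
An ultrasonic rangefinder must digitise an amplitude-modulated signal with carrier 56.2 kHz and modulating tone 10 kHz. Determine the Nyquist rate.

132.4 kHz

AM sidebands sit at fc ± fm = 46.2 kHz and 66.2 kHz.
Highest-frequency component: 66.2 kHz.
Nyquist rate = 2 × 66.2 kHz = 132.4 kHz.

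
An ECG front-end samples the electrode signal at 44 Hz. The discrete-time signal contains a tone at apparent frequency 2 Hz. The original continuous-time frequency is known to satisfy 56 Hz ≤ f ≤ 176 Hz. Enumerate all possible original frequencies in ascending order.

86 Hz, 90 Hz, 130 Hz, 134 Hz, 174 Hz

Frequencies that alias to 2 Hz are k·fs ± 2 Hz for integer k ≥ 0.
k=0: 2 Hz.
k=1: 42 Hz, 46 Hz.
k=2: 86 Hz, 90 Hz.
k=3: 130 Hz, 134 Hz.
k=4: 174 Hz, 178 Hz.
k=5: 218 Hz, 222 Hz.
Within [56 Hz, 176 Hz]: 86 Hz, 90 Hz, 130 Hz, 134 Hz, 174 Hz.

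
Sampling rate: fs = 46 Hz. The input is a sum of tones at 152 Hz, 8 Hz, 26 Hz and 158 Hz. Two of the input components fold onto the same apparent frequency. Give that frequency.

fs/2 = 23 Hz.
152 Hz mod fs = 14 Hz.
14 Hz ≤ fs/2 = 23 Hz, appears at 14 Hz.
8 Hz ≤ fs/2 = 23 Hz, passes unchanged.
26 Hz > fs/2 = 23 Hz, folds to fs − 26 Hz = 20 Hz.
158 Hz mod fs = 20 Hz.
20 Hz ≤ fs/2 = 23 Hz, appears at 20 Hz.
26 Hz and 158 Hz both map to 20 Hz.

20 Hz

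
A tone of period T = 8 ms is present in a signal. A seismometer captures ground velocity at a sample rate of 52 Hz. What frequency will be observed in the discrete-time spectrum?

21 Hz

T = 8 ms → f = 1/T = 125 Hz.
125 Hz mod fs = 21 Hz.
21 Hz ≤ fs/2 = 26 Hz, appears at 21 Hz.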